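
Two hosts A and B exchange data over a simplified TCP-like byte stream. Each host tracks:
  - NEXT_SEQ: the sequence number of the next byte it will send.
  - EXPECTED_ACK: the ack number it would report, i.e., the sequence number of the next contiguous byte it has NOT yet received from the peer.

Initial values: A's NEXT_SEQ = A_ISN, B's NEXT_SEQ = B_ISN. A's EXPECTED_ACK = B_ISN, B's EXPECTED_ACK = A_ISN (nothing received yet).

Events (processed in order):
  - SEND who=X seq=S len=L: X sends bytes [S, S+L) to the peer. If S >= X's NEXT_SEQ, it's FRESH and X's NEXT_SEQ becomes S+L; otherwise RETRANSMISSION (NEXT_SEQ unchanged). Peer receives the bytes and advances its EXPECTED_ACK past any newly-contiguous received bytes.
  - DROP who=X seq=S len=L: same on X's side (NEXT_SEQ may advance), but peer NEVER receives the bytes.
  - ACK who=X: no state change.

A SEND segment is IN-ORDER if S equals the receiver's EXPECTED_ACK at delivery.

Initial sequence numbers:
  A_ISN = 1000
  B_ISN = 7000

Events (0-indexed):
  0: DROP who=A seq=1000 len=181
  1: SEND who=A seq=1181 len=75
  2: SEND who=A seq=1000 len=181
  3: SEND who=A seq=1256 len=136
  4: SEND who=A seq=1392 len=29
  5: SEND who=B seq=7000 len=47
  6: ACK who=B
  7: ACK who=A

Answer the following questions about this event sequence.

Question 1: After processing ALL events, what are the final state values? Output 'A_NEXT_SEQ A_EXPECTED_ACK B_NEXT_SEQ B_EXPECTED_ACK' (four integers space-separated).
Answer: 1421 7047 7047 1421

Derivation:
After event 0: A_seq=1181 A_ack=7000 B_seq=7000 B_ack=1000
After event 1: A_seq=1256 A_ack=7000 B_seq=7000 B_ack=1000
After event 2: A_seq=1256 A_ack=7000 B_seq=7000 B_ack=1256
After event 3: A_seq=1392 A_ack=7000 B_seq=7000 B_ack=1392
After event 4: A_seq=1421 A_ack=7000 B_seq=7000 B_ack=1421
After event 5: A_seq=1421 A_ack=7047 B_seq=7047 B_ack=1421
After event 6: A_seq=1421 A_ack=7047 B_seq=7047 B_ack=1421
After event 7: A_seq=1421 A_ack=7047 B_seq=7047 B_ack=1421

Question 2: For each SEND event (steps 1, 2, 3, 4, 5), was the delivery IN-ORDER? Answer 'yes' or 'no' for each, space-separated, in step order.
Answer: no yes yes yes yes

Derivation:
Step 1: SEND seq=1181 -> out-of-order
Step 2: SEND seq=1000 -> in-order
Step 3: SEND seq=1256 -> in-order
Step 4: SEND seq=1392 -> in-order
Step 5: SEND seq=7000 -> in-order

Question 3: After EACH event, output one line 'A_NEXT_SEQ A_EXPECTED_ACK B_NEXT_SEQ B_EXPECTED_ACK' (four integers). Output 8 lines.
1181 7000 7000 1000
1256 7000 7000 1000
1256 7000 7000 1256
1392 7000 7000 1392
1421 7000 7000 1421
1421 7047 7047 1421
1421 7047 7047 1421
1421 7047 7047 1421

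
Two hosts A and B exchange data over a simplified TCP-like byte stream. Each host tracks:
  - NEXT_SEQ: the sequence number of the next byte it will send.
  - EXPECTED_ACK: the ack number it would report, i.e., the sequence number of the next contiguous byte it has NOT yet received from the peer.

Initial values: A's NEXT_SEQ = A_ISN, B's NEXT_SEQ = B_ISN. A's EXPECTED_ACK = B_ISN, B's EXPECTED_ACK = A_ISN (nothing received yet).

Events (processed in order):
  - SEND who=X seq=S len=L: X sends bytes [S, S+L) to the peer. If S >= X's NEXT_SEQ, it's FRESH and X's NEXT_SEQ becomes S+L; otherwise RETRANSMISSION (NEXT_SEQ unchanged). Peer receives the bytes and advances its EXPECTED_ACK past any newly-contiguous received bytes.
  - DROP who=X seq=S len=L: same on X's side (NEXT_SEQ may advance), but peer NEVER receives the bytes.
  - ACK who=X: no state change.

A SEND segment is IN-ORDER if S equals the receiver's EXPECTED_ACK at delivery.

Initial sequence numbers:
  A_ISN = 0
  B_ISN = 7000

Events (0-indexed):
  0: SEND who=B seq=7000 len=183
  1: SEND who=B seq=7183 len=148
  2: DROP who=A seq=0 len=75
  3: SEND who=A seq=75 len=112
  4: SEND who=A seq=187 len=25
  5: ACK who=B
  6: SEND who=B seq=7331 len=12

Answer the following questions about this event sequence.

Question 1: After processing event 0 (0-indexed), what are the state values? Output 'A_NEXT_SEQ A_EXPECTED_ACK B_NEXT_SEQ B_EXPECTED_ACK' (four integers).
After event 0: A_seq=0 A_ack=7183 B_seq=7183 B_ack=0

0 7183 7183 0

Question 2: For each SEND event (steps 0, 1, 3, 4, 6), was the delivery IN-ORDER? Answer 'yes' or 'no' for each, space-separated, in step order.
Step 0: SEND seq=7000 -> in-order
Step 1: SEND seq=7183 -> in-order
Step 3: SEND seq=75 -> out-of-order
Step 4: SEND seq=187 -> out-of-order
Step 6: SEND seq=7331 -> in-order

Answer: yes yes no no yes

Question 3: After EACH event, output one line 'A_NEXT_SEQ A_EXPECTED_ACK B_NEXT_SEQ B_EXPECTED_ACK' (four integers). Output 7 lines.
0 7183 7183 0
0 7331 7331 0
75 7331 7331 0
187 7331 7331 0
212 7331 7331 0
212 7331 7331 0
212 7343 7343 0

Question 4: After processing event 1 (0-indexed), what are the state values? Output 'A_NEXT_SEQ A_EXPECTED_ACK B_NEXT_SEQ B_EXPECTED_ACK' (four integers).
After event 0: A_seq=0 A_ack=7183 B_seq=7183 B_ack=0
After event 1: A_seq=0 A_ack=7331 B_seq=7331 B_ack=0

0 7331 7331 0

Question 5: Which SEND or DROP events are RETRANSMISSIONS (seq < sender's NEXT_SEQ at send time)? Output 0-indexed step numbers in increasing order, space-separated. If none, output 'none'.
Answer: none

Derivation:
Step 0: SEND seq=7000 -> fresh
Step 1: SEND seq=7183 -> fresh
Step 2: DROP seq=0 -> fresh
Step 3: SEND seq=75 -> fresh
Step 4: SEND seq=187 -> fresh
Step 6: SEND seq=7331 -> fresh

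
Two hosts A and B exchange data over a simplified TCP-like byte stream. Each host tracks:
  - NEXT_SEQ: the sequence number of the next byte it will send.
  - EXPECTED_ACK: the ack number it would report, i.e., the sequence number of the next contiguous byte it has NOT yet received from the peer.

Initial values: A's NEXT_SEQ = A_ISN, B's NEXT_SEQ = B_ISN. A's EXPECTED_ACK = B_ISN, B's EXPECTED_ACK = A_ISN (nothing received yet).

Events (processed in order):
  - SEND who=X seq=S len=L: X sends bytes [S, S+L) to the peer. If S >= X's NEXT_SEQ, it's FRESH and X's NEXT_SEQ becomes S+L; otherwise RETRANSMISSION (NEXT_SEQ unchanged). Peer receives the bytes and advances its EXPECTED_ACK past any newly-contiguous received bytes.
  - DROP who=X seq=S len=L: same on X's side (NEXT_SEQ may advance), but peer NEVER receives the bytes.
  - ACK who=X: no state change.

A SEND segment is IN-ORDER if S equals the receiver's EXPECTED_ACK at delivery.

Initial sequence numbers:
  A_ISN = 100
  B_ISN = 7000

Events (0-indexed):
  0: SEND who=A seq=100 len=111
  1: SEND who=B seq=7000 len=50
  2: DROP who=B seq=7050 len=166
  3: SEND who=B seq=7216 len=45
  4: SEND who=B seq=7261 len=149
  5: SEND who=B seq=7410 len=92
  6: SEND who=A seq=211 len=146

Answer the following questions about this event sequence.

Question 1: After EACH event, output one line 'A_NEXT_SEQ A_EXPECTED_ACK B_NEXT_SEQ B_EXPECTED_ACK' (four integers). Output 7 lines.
211 7000 7000 211
211 7050 7050 211
211 7050 7216 211
211 7050 7261 211
211 7050 7410 211
211 7050 7502 211
357 7050 7502 357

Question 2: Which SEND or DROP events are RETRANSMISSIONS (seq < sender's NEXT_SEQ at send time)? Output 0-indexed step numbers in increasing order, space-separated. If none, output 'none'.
Answer: none

Derivation:
Step 0: SEND seq=100 -> fresh
Step 1: SEND seq=7000 -> fresh
Step 2: DROP seq=7050 -> fresh
Step 3: SEND seq=7216 -> fresh
Step 4: SEND seq=7261 -> fresh
Step 5: SEND seq=7410 -> fresh
Step 6: SEND seq=211 -> fresh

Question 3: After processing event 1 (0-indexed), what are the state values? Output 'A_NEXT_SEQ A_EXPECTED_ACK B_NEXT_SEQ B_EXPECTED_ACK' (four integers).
After event 0: A_seq=211 A_ack=7000 B_seq=7000 B_ack=211
After event 1: A_seq=211 A_ack=7050 B_seq=7050 B_ack=211

211 7050 7050 211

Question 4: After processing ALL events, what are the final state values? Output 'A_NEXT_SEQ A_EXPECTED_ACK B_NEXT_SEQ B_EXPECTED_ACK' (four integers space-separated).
After event 0: A_seq=211 A_ack=7000 B_seq=7000 B_ack=211
After event 1: A_seq=211 A_ack=7050 B_seq=7050 B_ack=211
After event 2: A_seq=211 A_ack=7050 B_seq=7216 B_ack=211
After event 3: A_seq=211 A_ack=7050 B_seq=7261 B_ack=211
After event 4: A_seq=211 A_ack=7050 B_seq=7410 B_ack=211
After event 5: A_seq=211 A_ack=7050 B_seq=7502 B_ack=211
After event 6: A_seq=357 A_ack=7050 B_seq=7502 B_ack=357

Answer: 357 7050 7502 357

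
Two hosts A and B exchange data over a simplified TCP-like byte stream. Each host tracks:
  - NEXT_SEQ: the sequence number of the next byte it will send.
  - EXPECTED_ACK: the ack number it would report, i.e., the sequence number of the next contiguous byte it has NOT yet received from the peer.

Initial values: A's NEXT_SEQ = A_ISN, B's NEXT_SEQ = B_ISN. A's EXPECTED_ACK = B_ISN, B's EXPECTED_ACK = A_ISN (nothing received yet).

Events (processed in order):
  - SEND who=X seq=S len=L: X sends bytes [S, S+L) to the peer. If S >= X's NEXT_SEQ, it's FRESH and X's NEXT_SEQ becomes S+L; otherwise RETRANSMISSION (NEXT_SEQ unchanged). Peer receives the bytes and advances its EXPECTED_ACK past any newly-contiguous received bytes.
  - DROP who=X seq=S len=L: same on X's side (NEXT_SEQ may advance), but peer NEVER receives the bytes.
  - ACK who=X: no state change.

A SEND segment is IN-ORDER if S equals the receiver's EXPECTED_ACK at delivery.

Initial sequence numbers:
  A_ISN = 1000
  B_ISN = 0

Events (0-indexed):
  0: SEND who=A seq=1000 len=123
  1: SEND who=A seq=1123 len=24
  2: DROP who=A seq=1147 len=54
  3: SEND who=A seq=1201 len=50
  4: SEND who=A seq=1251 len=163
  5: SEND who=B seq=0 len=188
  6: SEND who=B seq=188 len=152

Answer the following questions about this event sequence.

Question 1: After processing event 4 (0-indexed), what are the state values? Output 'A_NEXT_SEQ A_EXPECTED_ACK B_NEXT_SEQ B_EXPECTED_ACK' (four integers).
After event 0: A_seq=1123 A_ack=0 B_seq=0 B_ack=1123
After event 1: A_seq=1147 A_ack=0 B_seq=0 B_ack=1147
After event 2: A_seq=1201 A_ack=0 B_seq=0 B_ack=1147
After event 3: A_seq=1251 A_ack=0 B_seq=0 B_ack=1147
After event 4: A_seq=1414 A_ack=0 B_seq=0 B_ack=1147

1414 0 0 1147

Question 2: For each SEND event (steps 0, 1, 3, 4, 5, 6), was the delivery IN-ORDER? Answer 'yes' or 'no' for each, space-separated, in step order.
Step 0: SEND seq=1000 -> in-order
Step 1: SEND seq=1123 -> in-order
Step 3: SEND seq=1201 -> out-of-order
Step 4: SEND seq=1251 -> out-of-order
Step 5: SEND seq=0 -> in-order
Step 6: SEND seq=188 -> in-order

Answer: yes yes no no yes yes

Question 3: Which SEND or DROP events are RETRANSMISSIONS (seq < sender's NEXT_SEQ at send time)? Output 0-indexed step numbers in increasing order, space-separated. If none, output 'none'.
Answer: none

Derivation:
Step 0: SEND seq=1000 -> fresh
Step 1: SEND seq=1123 -> fresh
Step 2: DROP seq=1147 -> fresh
Step 3: SEND seq=1201 -> fresh
Step 4: SEND seq=1251 -> fresh
Step 5: SEND seq=0 -> fresh
Step 6: SEND seq=188 -> fresh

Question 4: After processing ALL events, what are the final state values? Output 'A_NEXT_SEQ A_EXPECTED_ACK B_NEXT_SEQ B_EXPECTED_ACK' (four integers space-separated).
After event 0: A_seq=1123 A_ack=0 B_seq=0 B_ack=1123
After event 1: A_seq=1147 A_ack=0 B_seq=0 B_ack=1147
After event 2: A_seq=1201 A_ack=0 B_seq=0 B_ack=1147
After event 3: A_seq=1251 A_ack=0 B_seq=0 B_ack=1147
After event 4: A_seq=1414 A_ack=0 B_seq=0 B_ack=1147
After event 5: A_seq=1414 A_ack=188 B_seq=188 B_ack=1147
After event 6: A_seq=1414 A_ack=340 B_seq=340 B_ack=1147

Answer: 1414 340 340 1147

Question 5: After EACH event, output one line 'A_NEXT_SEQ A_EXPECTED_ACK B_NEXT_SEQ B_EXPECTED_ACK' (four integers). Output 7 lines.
1123 0 0 1123
1147 0 0 1147
1201 0 0 1147
1251 0 0 1147
1414 0 0 1147
1414 188 188 1147
1414 340 340 1147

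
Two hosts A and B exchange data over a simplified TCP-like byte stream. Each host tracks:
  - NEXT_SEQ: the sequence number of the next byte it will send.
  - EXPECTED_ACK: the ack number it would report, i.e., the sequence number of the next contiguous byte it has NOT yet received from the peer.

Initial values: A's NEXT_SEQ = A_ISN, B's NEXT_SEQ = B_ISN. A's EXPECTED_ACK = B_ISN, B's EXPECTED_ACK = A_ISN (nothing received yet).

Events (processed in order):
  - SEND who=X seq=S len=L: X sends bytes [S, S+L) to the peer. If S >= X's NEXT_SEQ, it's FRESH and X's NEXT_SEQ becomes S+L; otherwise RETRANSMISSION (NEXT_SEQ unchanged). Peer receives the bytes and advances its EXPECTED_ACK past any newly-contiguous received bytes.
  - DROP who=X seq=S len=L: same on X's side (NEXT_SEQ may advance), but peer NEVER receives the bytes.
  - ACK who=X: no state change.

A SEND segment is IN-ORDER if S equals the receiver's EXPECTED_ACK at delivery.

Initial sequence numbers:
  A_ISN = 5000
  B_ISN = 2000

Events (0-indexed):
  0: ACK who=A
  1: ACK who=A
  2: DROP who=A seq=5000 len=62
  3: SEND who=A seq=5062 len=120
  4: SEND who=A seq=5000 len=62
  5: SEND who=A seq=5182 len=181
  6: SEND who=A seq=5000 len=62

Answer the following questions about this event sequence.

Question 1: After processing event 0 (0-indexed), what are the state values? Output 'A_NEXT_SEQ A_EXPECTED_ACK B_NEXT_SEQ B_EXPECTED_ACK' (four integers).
After event 0: A_seq=5000 A_ack=2000 B_seq=2000 B_ack=5000

5000 2000 2000 5000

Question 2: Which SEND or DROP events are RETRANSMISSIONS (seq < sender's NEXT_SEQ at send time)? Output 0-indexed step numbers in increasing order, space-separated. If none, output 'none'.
Answer: 4 6

Derivation:
Step 2: DROP seq=5000 -> fresh
Step 3: SEND seq=5062 -> fresh
Step 4: SEND seq=5000 -> retransmit
Step 5: SEND seq=5182 -> fresh
Step 6: SEND seq=5000 -> retransmit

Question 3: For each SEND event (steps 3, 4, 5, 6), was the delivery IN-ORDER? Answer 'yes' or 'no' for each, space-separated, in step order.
Step 3: SEND seq=5062 -> out-of-order
Step 4: SEND seq=5000 -> in-order
Step 5: SEND seq=5182 -> in-order
Step 6: SEND seq=5000 -> out-of-order

Answer: no yes yes no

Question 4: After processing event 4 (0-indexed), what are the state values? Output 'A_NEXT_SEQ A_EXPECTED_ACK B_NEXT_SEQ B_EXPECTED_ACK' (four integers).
After event 0: A_seq=5000 A_ack=2000 B_seq=2000 B_ack=5000
After event 1: A_seq=5000 A_ack=2000 B_seq=2000 B_ack=5000
After event 2: A_seq=5062 A_ack=2000 B_seq=2000 B_ack=5000
After event 3: A_seq=5182 A_ack=2000 B_seq=2000 B_ack=5000
After event 4: A_seq=5182 A_ack=2000 B_seq=2000 B_ack=5182

5182 2000 2000 5182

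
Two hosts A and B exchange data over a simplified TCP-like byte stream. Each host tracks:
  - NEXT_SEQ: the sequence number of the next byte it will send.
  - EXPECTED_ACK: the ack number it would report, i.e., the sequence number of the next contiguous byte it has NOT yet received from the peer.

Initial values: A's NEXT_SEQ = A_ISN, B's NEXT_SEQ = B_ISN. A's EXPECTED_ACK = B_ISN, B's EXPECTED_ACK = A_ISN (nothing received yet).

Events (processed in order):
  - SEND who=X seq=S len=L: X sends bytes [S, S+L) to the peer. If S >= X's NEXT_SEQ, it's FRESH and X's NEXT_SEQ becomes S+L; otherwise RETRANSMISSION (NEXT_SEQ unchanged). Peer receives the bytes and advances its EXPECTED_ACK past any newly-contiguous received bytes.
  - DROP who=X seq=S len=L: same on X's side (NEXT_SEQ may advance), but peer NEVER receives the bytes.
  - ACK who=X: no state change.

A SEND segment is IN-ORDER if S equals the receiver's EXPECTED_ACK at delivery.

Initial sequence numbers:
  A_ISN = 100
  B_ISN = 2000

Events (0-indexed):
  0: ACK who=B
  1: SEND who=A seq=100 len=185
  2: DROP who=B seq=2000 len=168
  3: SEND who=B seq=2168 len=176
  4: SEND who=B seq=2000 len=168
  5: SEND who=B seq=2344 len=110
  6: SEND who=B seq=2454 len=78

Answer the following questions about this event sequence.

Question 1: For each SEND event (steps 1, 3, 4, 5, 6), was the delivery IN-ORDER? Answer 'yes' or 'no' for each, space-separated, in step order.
Answer: yes no yes yes yes

Derivation:
Step 1: SEND seq=100 -> in-order
Step 3: SEND seq=2168 -> out-of-order
Step 4: SEND seq=2000 -> in-order
Step 5: SEND seq=2344 -> in-order
Step 6: SEND seq=2454 -> in-order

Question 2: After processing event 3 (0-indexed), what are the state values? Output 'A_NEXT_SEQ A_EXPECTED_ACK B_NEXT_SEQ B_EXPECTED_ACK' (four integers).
After event 0: A_seq=100 A_ack=2000 B_seq=2000 B_ack=100
After event 1: A_seq=285 A_ack=2000 B_seq=2000 B_ack=285
After event 2: A_seq=285 A_ack=2000 B_seq=2168 B_ack=285
After event 3: A_seq=285 A_ack=2000 B_seq=2344 B_ack=285

285 2000 2344 285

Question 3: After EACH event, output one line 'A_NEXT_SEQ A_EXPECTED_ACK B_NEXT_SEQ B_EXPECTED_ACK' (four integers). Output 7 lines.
100 2000 2000 100
285 2000 2000 285
285 2000 2168 285
285 2000 2344 285
285 2344 2344 285
285 2454 2454 285
285 2532 2532 285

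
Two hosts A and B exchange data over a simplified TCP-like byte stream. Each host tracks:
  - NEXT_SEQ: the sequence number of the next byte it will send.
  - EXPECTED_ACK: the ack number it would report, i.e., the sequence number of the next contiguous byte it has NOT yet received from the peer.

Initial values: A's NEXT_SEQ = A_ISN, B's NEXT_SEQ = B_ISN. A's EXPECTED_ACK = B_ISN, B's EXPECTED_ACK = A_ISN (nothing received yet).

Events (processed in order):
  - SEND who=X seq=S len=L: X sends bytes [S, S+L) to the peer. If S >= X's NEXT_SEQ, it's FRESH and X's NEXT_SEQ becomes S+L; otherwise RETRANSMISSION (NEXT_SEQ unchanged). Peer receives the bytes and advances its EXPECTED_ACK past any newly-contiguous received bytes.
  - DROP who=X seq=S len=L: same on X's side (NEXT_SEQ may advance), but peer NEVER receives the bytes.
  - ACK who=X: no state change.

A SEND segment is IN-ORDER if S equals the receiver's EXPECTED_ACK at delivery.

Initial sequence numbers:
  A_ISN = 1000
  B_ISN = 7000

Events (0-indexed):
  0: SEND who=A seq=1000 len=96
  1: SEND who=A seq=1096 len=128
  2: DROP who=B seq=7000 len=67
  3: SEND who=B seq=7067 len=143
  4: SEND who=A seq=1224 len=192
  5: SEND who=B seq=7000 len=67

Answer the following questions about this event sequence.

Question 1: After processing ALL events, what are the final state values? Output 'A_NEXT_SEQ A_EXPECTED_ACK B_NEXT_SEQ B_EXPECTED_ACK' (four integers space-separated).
After event 0: A_seq=1096 A_ack=7000 B_seq=7000 B_ack=1096
After event 1: A_seq=1224 A_ack=7000 B_seq=7000 B_ack=1224
After event 2: A_seq=1224 A_ack=7000 B_seq=7067 B_ack=1224
After event 3: A_seq=1224 A_ack=7000 B_seq=7210 B_ack=1224
After event 4: A_seq=1416 A_ack=7000 B_seq=7210 B_ack=1416
After event 5: A_seq=1416 A_ack=7210 B_seq=7210 B_ack=1416

Answer: 1416 7210 7210 1416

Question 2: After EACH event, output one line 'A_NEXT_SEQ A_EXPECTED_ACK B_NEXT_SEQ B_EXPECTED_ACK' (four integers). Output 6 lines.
1096 7000 7000 1096
1224 7000 7000 1224
1224 7000 7067 1224
1224 7000 7210 1224
1416 7000 7210 1416
1416 7210 7210 1416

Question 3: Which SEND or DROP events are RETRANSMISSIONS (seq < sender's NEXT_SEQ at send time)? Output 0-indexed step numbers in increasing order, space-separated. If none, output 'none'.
Answer: 5

Derivation:
Step 0: SEND seq=1000 -> fresh
Step 1: SEND seq=1096 -> fresh
Step 2: DROP seq=7000 -> fresh
Step 3: SEND seq=7067 -> fresh
Step 4: SEND seq=1224 -> fresh
Step 5: SEND seq=7000 -> retransmit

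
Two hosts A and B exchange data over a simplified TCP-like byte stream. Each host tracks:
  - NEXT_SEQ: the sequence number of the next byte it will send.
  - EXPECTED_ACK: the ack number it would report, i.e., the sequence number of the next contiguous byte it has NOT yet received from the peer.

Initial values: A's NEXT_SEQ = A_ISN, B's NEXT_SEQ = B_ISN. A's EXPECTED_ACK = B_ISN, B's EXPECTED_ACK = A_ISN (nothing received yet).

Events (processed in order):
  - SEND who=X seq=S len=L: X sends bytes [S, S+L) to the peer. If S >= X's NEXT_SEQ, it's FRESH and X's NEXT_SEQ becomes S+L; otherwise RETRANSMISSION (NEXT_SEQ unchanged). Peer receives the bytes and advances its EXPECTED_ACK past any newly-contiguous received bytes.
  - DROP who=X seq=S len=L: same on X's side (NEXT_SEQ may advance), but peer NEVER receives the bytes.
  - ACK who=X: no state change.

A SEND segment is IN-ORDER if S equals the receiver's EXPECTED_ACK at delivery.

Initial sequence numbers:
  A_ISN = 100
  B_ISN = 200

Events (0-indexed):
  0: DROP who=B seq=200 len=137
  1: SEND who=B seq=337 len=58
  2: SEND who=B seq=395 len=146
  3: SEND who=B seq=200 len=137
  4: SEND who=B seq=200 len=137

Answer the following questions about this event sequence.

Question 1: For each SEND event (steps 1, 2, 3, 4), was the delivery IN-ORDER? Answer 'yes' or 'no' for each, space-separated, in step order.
Step 1: SEND seq=337 -> out-of-order
Step 2: SEND seq=395 -> out-of-order
Step 3: SEND seq=200 -> in-order
Step 4: SEND seq=200 -> out-of-order

Answer: no no yes no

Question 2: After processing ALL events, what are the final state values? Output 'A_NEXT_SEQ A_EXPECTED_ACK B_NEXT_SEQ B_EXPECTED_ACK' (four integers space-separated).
After event 0: A_seq=100 A_ack=200 B_seq=337 B_ack=100
After event 1: A_seq=100 A_ack=200 B_seq=395 B_ack=100
After event 2: A_seq=100 A_ack=200 B_seq=541 B_ack=100
After event 3: A_seq=100 A_ack=541 B_seq=541 B_ack=100
After event 4: A_seq=100 A_ack=541 B_seq=541 B_ack=100

Answer: 100 541 541 100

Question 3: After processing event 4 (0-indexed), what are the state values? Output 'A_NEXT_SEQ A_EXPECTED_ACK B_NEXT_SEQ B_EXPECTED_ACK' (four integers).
After event 0: A_seq=100 A_ack=200 B_seq=337 B_ack=100
After event 1: A_seq=100 A_ack=200 B_seq=395 B_ack=100
After event 2: A_seq=100 A_ack=200 B_seq=541 B_ack=100
After event 3: A_seq=100 A_ack=541 B_seq=541 B_ack=100
After event 4: A_seq=100 A_ack=541 B_seq=541 B_ack=100

100 541 541 100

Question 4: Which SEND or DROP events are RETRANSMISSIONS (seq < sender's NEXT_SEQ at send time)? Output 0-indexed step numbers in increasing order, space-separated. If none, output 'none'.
Step 0: DROP seq=200 -> fresh
Step 1: SEND seq=337 -> fresh
Step 2: SEND seq=395 -> fresh
Step 3: SEND seq=200 -> retransmit
Step 4: SEND seq=200 -> retransmit

Answer: 3 4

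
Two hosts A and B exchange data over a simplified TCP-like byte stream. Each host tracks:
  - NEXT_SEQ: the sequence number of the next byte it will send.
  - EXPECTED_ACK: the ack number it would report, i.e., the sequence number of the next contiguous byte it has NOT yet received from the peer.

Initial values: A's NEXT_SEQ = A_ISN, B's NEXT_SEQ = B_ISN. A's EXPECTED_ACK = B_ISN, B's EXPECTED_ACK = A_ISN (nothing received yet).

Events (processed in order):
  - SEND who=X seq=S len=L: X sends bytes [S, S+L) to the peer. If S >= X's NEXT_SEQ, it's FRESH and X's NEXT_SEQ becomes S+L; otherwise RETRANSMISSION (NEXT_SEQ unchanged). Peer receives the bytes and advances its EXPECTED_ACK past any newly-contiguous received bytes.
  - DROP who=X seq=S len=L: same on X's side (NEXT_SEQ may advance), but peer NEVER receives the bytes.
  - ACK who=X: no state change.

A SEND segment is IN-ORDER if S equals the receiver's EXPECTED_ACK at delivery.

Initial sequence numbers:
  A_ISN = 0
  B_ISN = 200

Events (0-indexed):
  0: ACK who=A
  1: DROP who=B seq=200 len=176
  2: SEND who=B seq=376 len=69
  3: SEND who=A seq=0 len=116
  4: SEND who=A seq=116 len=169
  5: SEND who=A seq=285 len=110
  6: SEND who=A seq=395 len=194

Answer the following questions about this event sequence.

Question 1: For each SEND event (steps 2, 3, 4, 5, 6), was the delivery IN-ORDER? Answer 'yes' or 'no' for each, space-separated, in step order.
Answer: no yes yes yes yes

Derivation:
Step 2: SEND seq=376 -> out-of-order
Step 3: SEND seq=0 -> in-order
Step 4: SEND seq=116 -> in-order
Step 5: SEND seq=285 -> in-order
Step 6: SEND seq=395 -> in-order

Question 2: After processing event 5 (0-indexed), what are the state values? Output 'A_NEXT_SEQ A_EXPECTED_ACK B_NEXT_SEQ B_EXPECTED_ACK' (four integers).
After event 0: A_seq=0 A_ack=200 B_seq=200 B_ack=0
After event 1: A_seq=0 A_ack=200 B_seq=376 B_ack=0
After event 2: A_seq=0 A_ack=200 B_seq=445 B_ack=0
After event 3: A_seq=116 A_ack=200 B_seq=445 B_ack=116
After event 4: A_seq=285 A_ack=200 B_seq=445 B_ack=285
After event 5: A_seq=395 A_ack=200 B_seq=445 B_ack=395

395 200 445 395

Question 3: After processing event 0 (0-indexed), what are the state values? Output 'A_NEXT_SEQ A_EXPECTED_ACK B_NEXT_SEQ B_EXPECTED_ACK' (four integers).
After event 0: A_seq=0 A_ack=200 B_seq=200 B_ack=0

0 200 200 0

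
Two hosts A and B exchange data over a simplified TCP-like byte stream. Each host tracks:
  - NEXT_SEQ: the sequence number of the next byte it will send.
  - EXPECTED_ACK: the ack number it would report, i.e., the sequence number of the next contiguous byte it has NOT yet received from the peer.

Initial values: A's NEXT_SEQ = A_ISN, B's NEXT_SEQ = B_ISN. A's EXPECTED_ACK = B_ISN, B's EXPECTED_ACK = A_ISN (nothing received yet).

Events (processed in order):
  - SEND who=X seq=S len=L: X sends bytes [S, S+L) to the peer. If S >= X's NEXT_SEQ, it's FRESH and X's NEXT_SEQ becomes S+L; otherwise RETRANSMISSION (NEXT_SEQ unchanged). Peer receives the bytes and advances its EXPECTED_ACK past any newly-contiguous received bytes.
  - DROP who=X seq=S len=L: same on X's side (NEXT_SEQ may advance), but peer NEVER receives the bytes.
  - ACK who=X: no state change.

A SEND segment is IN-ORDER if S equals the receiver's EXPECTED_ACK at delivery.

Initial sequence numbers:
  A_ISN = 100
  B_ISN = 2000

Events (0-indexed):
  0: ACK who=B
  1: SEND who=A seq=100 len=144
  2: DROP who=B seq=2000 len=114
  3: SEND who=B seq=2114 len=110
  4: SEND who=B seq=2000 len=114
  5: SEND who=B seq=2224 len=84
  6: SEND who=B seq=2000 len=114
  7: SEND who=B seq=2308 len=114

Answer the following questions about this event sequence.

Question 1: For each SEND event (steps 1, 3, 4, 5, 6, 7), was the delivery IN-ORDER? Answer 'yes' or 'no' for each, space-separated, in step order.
Step 1: SEND seq=100 -> in-order
Step 3: SEND seq=2114 -> out-of-order
Step 4: SEND seq=2000 -> in-order
Step 5: SEND seq=2224 -> in-order
Step 6: SEND seq=2000 -> out-of-order
Step 7: SEND seq=2308 -> in-order

Answer: yes no yes yes no yes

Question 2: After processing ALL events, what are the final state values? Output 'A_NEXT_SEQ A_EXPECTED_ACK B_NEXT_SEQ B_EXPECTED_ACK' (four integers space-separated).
Answer: 244 2422 2422 244

Derivation:
After event 0: A_seq=100 A_ack=2000 B_seq=2000 B_ack=100
After event 1: A_seq=244 A_ack=2000 B_seq=2000 B_ack=244
After event 2: A_seq=244 A_ack=2000 B_seq=2114 B_ack=244
After event 3: A_seq=244 A_ack=2000 B_seq=2224 B_ack=244
After event 4: A_seq=244 A_ack=2224 B_seq=2224 B_ack=244
After event 5: A_seq=244 A_ack=2308 B_seq=2308 B_ack=244
After event 6: A_seq=244 A_ack=2308 B_seq=2308 B_ack=244
After event 7: A_seq=244 A_ack=2422 B_seq=2422 B_ack=244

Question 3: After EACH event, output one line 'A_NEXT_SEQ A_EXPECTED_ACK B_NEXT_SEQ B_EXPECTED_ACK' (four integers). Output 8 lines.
100 2000 2000 100
244 2000 2000 244
244 2000 2114 244
244 2000 2224 244
244 2224 2224 244
244 2308 2308 244
244 2308 2308 244
244 2422 2422 244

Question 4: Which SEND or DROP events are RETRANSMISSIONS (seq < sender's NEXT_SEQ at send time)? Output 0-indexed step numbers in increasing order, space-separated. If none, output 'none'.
Answer: 4 6

Derivation:
Step 1: SEND seq=100 -> fresh
Step 2: DROP seq=2000 -> fresh
Step 3: SEND seq=2114 -> fresh
Step 4: SEND seq=2000 -> retransmit
Step 5: SEND seq=2224 -> fresh
Step 6: SEND seq=2000 -> retransmit
Step 7: SEND seq=2308 -> fresh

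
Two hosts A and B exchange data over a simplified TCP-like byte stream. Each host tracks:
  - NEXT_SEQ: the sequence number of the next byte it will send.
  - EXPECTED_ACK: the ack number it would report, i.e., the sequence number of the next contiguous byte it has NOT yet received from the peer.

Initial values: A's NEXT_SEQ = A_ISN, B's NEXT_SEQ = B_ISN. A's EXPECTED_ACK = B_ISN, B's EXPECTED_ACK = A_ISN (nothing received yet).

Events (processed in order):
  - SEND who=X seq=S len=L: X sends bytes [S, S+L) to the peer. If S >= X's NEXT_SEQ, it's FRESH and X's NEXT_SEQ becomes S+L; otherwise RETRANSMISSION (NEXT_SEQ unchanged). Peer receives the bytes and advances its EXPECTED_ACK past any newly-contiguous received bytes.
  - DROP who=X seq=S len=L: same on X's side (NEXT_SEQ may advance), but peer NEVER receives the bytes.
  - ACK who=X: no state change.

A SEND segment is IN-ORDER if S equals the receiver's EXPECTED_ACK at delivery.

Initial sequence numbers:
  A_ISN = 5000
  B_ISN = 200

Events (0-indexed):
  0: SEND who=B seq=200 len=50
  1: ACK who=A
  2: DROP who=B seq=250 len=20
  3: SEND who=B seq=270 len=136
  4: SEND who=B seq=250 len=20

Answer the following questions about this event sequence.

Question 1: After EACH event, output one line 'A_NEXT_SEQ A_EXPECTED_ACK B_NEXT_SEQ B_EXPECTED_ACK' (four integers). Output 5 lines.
5000 250 250 5000
5000 250 250 5000
5000 250 270 5000
5000 250 406 5000
5000 406 406 5000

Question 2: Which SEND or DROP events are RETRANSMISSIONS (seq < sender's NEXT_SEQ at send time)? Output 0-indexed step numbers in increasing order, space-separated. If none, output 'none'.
Answer: 4

Derivation:
Step 0: SEND seq=200 -> fresh
Step 2: DROP seq=250 -> fresh
Step 3: SEND seq=270 -> fresh
Step 4: SEND seq=250 -> retransmit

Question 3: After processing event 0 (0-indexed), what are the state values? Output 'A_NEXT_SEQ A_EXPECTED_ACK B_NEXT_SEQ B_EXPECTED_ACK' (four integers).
After event 0: A_seq=5000 A_ack=250 B_seq=250 B_ack=5000

5000 250 250 5000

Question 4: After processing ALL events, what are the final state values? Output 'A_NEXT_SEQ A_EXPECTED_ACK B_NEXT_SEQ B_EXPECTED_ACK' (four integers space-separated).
Answer: 5000 406 406 5000

Derivation:
After event 0: A_seq=5000 A_ack=250 B_seq=250 B_ack=5000
After event 1: A_seq=5000 A_ack=250 B_seq=250 B_ack=5000
After event 2: A_seq=5000 A_ack=250 B_seq=270 B_ack=5000
After event 3: A_seq=5000 A_ack=250 B_seq=406 B_ack=5000
After event 4: A_seq=5000 A_ack=406 B_seq=406 B_ack=5000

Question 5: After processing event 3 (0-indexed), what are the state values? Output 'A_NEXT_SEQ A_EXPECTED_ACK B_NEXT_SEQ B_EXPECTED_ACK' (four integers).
After event 0: A_seq=5000 A_ack=250 B_seq=250 B_ack=5000
After event 1: A_seq=5000 A_ack=250 B_seq=250 B_ack=5000
After event 2: A_seq=5000 A_ack=250 B_seq=270 B_ack=5000
After event 3: A_seq=5000 A_ack=250 B_seq=406 B_ack=5000

5000 250 406 5000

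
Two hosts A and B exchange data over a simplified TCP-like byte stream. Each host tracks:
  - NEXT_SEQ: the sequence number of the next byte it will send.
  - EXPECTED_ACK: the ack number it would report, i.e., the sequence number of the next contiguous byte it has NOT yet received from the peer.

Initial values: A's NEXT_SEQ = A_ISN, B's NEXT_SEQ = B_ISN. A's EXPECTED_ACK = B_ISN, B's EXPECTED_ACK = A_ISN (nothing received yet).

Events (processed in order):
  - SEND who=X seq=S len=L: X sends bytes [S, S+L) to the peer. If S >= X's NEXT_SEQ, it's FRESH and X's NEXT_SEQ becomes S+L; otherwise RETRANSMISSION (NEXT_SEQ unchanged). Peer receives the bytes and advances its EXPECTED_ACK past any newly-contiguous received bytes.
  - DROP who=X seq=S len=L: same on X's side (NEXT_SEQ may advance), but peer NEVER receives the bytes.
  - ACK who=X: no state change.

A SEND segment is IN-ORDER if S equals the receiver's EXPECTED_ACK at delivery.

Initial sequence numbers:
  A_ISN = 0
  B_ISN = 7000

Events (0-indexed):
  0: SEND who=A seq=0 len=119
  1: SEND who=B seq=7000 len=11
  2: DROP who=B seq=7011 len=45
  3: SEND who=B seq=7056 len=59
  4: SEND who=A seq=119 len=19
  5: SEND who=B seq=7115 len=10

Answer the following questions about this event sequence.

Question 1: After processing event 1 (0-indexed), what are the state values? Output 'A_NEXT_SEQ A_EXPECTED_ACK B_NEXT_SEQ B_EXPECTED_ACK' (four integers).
After event 0: A_seq=119 A_ack=7000 B_seq=7000 B_ack=119
After event 1: A_seq=119 A_ack=7011 B_seq=7011 B_ack=119

119 7011 7011 119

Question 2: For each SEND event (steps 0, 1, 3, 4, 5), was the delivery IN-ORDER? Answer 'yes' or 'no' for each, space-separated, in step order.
Step 0: SEND seq=0 -> in-order
Step 1: SEND seq=7000 -> in-order
Step 3: SEND seq=7056 -> out-of-order
Step 4: SEND seq=119 -> in-order
Step 5: SEND seq=7115 -> out-of-order

Answer: yes yes no yes no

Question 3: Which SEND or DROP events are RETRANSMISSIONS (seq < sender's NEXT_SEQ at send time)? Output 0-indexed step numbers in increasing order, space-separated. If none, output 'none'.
Step 0: SEND seq=0 -> fresh
Step 1: SEND seq=7000 -> fresh
Step 2: DROP seq=7011 -> fresh
Step 3: SEND seq=7056 -> fresh
Step 4: SEND seq=119 -> fresh
Step 5: SEND seq=7115 -> fresh

Answer: none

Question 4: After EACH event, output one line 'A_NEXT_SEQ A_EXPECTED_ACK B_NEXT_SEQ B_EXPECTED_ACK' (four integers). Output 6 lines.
119 7000 7000 119
119 7011 7011 119
119 7011 7056 119
119 7011 7115 119
138 7011 7115 138
138 7011 7125 138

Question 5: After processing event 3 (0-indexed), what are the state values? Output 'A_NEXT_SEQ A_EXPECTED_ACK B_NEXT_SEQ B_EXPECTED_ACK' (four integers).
After event 0: A_seq=119 A_ack=7000 B_seq=7000 B_ack=119
After event 1: A_seq=119 A_ack=7011 B_seq=7011 B_ack=119
After event 2: A_seq=119 A_ack=7011 B_seq=7056 B_ack=119
After event 3: A_seq=119 A_ack=7011 B_seq=7115 B_ack=119

119 7011 7115 119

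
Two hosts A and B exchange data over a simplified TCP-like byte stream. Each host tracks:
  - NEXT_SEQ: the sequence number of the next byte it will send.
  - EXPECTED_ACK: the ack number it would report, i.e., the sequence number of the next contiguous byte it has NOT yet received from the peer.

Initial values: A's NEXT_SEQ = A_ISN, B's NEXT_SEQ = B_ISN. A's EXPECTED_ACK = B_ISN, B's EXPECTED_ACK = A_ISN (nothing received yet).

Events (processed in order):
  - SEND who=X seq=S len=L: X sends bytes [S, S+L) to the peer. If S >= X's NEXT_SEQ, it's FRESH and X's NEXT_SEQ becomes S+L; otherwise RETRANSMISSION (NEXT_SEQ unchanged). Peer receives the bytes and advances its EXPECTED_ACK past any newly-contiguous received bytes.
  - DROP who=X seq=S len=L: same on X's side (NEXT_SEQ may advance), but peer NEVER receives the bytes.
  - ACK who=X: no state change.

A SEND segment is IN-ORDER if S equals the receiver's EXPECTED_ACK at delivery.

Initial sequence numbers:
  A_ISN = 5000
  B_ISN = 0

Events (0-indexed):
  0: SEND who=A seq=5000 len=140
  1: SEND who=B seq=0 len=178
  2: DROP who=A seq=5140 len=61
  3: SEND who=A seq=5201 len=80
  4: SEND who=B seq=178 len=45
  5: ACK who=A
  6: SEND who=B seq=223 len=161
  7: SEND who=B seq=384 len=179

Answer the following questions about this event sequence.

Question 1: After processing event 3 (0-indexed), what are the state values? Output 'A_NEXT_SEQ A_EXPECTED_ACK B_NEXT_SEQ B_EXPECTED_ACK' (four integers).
After event 0: A_seq=5140 A_ack=0 B_seq=0 B_ack=5140
After event 1: A_seq=5140 A_ack=178 B_seq=178 B_ack=5140
After event 2: A_seq=5201 A_ack=178 B_seq=178 B_ack=5140
After event 3: A_seq=5281 A_ack=178 B_seq=178 B_ack=5140

5281 178 178 5140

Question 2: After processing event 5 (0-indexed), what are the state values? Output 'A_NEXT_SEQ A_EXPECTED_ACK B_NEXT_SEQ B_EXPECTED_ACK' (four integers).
After event 0: A_seq=5140 A_ack=0 B_seq=0 B_ack=5140
After event 1: A_seq=5140 A_ack=178 B_seq=178 B_ack=5140
After event 2: A_seq=5201 A_ack=178 B_seq=178 B_ack=5140
After event 3: A_seq=5281 A_ack=178 B_seq=178 B_ack=5140
After event 4: A_seq=5281 A_ack=223 B_seq=223 B_ack=5140
After event 5: A_seq=5281 A_ack=223 B_seq=223 B_ack=5140

5281 223 223 5140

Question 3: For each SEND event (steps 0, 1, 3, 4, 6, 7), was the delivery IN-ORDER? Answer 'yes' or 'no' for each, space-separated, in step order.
Step 0: SEND seq=5000 -> in-order
Step 1: SEND seq=0 -> in-order
Step 3: SEND seq=5201 -> out-of-order
Step 4: SEND seq=178 -> in-order
Step 6: SEND seq=223 -> in-order
Step 7: SEND seq=384 -> in-order

Answer: yes yes no yes yes yes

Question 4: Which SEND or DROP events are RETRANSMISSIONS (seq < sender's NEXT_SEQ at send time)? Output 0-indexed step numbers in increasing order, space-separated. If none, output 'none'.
Step 0: SEND seq=5000 -> fresh
Step 1: SEND seq=0 -> fresh
Step 2: DROP seq=5140 -> fresh
Step 3: SEND seq=5201 -> fresh
Step 4: SEND seq=178 -> fresh
Step 6: SEND seq=223 -> fresh
Step 7: SEND seq=384 -> fresh

Answer: none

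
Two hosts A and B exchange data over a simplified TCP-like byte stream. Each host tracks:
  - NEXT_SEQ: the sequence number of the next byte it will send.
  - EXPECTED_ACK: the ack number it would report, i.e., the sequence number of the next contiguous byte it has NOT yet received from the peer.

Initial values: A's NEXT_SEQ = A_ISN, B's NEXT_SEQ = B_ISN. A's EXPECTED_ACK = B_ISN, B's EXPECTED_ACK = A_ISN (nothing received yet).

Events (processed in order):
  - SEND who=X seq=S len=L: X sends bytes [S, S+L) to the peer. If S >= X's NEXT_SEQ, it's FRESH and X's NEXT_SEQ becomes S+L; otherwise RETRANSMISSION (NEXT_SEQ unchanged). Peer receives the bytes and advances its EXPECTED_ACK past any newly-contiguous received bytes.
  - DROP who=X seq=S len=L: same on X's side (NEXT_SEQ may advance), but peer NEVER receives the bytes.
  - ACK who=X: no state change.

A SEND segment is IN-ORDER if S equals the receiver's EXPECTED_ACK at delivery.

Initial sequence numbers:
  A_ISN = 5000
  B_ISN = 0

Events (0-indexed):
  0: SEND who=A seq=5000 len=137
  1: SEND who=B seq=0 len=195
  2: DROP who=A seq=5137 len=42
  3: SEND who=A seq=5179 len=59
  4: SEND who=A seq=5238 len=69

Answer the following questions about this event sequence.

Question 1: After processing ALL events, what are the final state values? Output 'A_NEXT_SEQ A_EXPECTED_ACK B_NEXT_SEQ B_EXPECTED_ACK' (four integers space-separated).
Answer: 5307 195 195 5137

Derivation:
After event 0: A_seq=5137 A_ack=0 B_seq=0 B_ack=5137
After event 1: A_seq=5137 A_ack=195 B_seq=195 B_ack=5137
After event 2: A_seq=5179 A_ack=195 B_seq=195 B_ack=5137
After event 3: A_seq=5238 A_ack=195 B_seq=195 B_ack=5137
After event 4: A_seq=5307 A_ack=195 B_seq=195 B_ack=5137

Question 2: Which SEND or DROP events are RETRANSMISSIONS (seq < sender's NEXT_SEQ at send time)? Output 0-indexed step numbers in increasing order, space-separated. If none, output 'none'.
Answer: none

Derivation:
Step 0: SEND seq=5000 -> fresh
Step 1: SEND seq=0 -> fresh
Step 2: DROP seq=5137 -> fresh
Step 3: SEND seq=5179 -> fresh
Step 4: SEND seq=5238 -> fresh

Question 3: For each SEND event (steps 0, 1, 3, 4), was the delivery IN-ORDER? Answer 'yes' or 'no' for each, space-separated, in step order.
Answer: yes yes no no

Derivation:
Step 0: SEND seq=5000 -> in-order
Step 1: SEND seq=0 -> in-order
Step 3: SEND seq=5179 -> out-of-order
Step 4: SEND seq=5238 -> out-of-order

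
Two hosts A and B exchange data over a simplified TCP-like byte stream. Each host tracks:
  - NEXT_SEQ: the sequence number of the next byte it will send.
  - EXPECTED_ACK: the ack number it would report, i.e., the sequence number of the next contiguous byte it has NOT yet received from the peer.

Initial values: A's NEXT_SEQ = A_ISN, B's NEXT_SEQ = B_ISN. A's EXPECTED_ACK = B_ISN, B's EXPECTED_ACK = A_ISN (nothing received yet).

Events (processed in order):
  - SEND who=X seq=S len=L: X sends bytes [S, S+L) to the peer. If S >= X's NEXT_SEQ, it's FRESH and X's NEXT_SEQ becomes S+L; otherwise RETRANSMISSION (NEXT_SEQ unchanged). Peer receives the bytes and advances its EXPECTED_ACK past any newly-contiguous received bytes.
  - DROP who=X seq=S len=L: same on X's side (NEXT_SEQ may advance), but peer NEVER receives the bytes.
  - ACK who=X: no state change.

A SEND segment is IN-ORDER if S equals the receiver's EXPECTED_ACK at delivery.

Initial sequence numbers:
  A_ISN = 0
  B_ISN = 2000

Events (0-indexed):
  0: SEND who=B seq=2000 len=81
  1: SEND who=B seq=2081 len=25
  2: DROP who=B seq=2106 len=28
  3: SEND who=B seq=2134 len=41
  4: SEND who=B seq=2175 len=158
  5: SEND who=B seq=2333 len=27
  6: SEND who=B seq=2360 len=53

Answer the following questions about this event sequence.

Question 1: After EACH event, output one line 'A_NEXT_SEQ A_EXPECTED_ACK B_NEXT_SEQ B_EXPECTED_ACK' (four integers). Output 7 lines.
0 2081 2081 0
0 2106 2106 0
0 2106 2134 0
0 2106 2175 0
0 2106 2333 0
0 2106 2360 0
0 2106 2413 0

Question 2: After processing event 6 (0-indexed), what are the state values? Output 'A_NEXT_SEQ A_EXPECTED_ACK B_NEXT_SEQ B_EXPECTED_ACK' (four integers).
After event 0: A_seq=0 A_ack=2081 B_seq=2081 B_ack=0
After event 1: A_seq=0 A_ack=2106 B_seq=2106 B_ack=0
After event 2: A_seq=0 A_ack=2106 B_seq=2134 B_ack=0
After event 3: A_seq=0 A_ack=2106 B_seq=2175 B_ack=0
After event 4: A_seq=0 A_ack=2106 B_seq=2333 B_ack=0
After event 5: A_seq=0 A_ack=2106 B_seq=2360 B_ack=0
After event 6: A_seq=0 A_ack=2106 B_seq=2413 B_ack=0

0 2106 2413 0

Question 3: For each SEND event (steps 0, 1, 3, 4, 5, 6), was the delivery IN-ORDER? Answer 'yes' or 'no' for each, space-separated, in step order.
Answer: yes yes no no no no

Derivation:
Step 0: SEND seq=2000 -> in-order
Step 1: SEND seq=2081 -> in-order
Step 3: SEND seq=2134 -> out-of-order
Step 4: SEND seq=2175 -> out-of-order
Step 5: SEND seq=2333 -> out-of-order
Step 6: SEND seq=2360 -> out-of-order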